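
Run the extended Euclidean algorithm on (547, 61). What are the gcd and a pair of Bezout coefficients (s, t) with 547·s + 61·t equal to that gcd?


Euclidean algorithm on (547, 61) — divide until remainder is 0:
  547 = 8 · 61 + 59
  61 = 1 · 59 + 2
  59 = 29 · 2 + 1
  2 = 2 · 1 + 0
gcd(547, 61) = 1.
Track Bezout coefficients alongside the remainders: start with r₀ = 547 = a·1 + b·0 (s = 1, t = 0) and r₁ = 61 = a·0 + b·1 (s = 0, t = 1); each new remainder r_{k+1} = r_{k-1} − q_k·r_k inherits s_{k+1} = s_{k-1} − q_k·s_k, t_{k+1} = t_{k-1} − q_k·t_k, so r_k = a·s_k + b·t_k at every step:
  q = 8: r = 59, s = 1 − 8·0 = 1, t = 0 − 8·1 = -8  (check: 547·1 + 61·(-8) = 59)
  q = 1: r = 2, s = 0 − 1·1 = -1, t = 1 − 1·(-8) = 9  (check: 547·(-1) + 61·9 = 2)
  q = 29: r = 1, s = 1 − 29·(-1) = 30, t = -8 − 29·9 = -269  (check: 547·30 + 61·(-269) = 1)
The row with r = 1 (the gcd) gives the Bezout coefficients s = 30, t = -269.
Result: 547 · (30) + 61 · (-269) = 1.

gcd(547, 61) = 1; s = 30, t = -269 (check: 547·30 + 61·(-269) = 1).


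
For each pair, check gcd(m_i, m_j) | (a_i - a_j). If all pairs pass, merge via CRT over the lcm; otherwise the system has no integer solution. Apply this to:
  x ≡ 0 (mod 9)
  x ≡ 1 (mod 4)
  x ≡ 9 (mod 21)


Moduli 9, 4, 21 are not pairwise coprime, so CRT works modulo lcm(m_i) when all pairwise compatibility conditions hold.
Pairwise compatibility: gcd(m_i, m_j) must divide a_i - a_j for every pair.
Merge one congruence at a time:
  Start: x ≡ 0 (mod 9).
  Combine with x ≡ 1 (mod 4): gcd(9, 4) = 1; 1 - 0 = 1, which IS divisible by 1, so compatible.
    Write x = 0 + 9·t and substitute into x ≡ 1 (mod 4): 9·t ≡ 1 − 0 = 1 (mod 4).
    Reduce coefficients mod 4: 1·t ≡ 1 (mod 4).
    So t ≡ 1 (mod 4).
    Then x = 0 + 9·1 = 9, valid modulo lcm(9, 4) = 36: x ≡ 9 (mod 36).
  Combine with x ≡ 9 (mod 21): gcd(36, 21) = 3; 9 - 9 = 0, which IS divisible by 3, so compatible.
    Write x = 9 + 36·t and substitute into x ≡ 9 (mod 21): 36·t ≡ 9 − 9 = 0 (mod 21).
    Divide the congruence (and modulus) by g = 3: 12·t ≡ 0 (mod 7).
    Reduce coefficients mod 7: 5·t ≡ 0 (mod 7).
    The inverse of 5 mod 7 is 3 (since 5·3 = 15 = 2·7 + 1), so t ≡ 3·0 = 0 ≡ 0 (mod 7).
    Then x = 9 + 36·0 = 9, valid modulo lcm(36, 21) = 252: x ≡ 9 (mod 252).
Verify: 9 mod 9 = 0, 9 mod 4 = 1, 9 mod 21 = 9.

x ≡ 9 (mod 252).


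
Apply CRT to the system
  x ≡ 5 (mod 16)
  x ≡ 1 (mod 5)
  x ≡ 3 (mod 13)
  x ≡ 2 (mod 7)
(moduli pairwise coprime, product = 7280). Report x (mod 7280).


Product of moduli M = 16 · 5 · 13 · 7 = 7280.
Merge one congruence at a time:
  Start: x ≡ 5 (mod 16).
  Combine with x ≡ 1 (mod 5); new modulus lcm = 80.
    Write x = 5 + 16·t and substitute into x ≡ 1 (mod 5): 16·t ≡ 1 − 5 = -4 (mod 5).
    Reduce coefficients mod 5: 1·t ≡ 1 (mod 5).
    So t ≡ 1 (mod 5).
    Then x = 5 + 16·1 = 21, valid modulo lcm(16, 5) = 80: x ≡ 21 (mod 80).
  Combine with x ≡ 3 (mod 13); new modulus lcm = 1040.
    Write x = 21 + 80·t and substitute into x ≡ 3 (mod 13): 80·t ≡ 3 − 21 = -18 (mod 13).
    Reduce coefficients mod 13: 2·t ≡ 8 (mod 13).
    The inverse of 2 mod 13 is 7 (since 2·7 = 14 = 1·13 + 1), so t ≡ 7·8 = 56 ≡ 4 (mod 13).
    Then x = 21 + 80·4 = 341, valid modulo lcm(80, 13) = 1040: x ≡ 341 (mod 1040).
  Combine with x ≡ 2 (mod 7); new modulus lcm = 7280.
    Write x = 341 + 1040·t and substitute into x ≡ 2 (mod 7): 1040·t ≡ 2 − 341 = -339 (mod 7).
    Reduce coefficients mod 7: 4·t ≡ 4 (mod 7).
    The inverse of 4 mod 7 is 2 (since 4·2 = 8 = 1·7 + 1), so t ≡ 2·4 = 8 ≡ 1 (mod 7).
    Then x = 341 + 1040·1 = 1381, valid modulo lcm(1040, 7) = 7280: x ≡ 1381 (mod 7280).
Verify against each original: 1381 mod 16 = 5, 1381 mod 5 = 1, 1381 mod 13 = 3, 1381 mod 7 = 2.

x ≡ 1381 (mod 7280).


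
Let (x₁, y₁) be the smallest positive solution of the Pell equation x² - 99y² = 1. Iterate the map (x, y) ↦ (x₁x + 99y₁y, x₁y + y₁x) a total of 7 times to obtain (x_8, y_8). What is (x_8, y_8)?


Step 1: Find the fundamental solution (x₁, y₁) of x² - 99y² = 1.
  Expand √99 as a continued fraction. a₀ = ⌊√99⌋ = 9; iterate m_{k+1} = d_k·a_k − m_k, d_{k+1} = (99 − m_{k+1}²)/d_k, a_{k+1} = ⌊(a₀ + m_{k+1})/d_{k+1}⌋ (starting m₀ = 0, d₀ = 1), with convergents p_k = a_k·p_{k-1} + p_{k-2}, q_k = a_k·q_{k-1} + q_{k-2} (p₋₁ = 1, q₋₁ = 0):
  k = 0: a₀ = 9; p₀/q₀ = 9/1; p₀² − 99·q₀² = 81 − 99 = -18.
  k = 1: m = 9, d = 18, a = ⌊(9 + 9)/18⌋ = 1; p/q = (1·9 + 1)/(1·1 + 0) = 10/1; p² − 99·q² = 100 − 99 = 1.
  The first convergent with p² − 99·q² = 1 gives the fundamental solution (x₁, y₁) = (10, 1).
Step 2: Apply the recurrence (x_{n+1}, y_{n+1}) = (x₁x_n + 99y₁y_n, x₁y_n + y₁x_n) repeatedly.
  From (x_1, y_1) = (10, 1): x_2 = 10·10 + 99·1·1 = 199; y_2 = 10·1 + 1·10 = 20.
  From (x_2, y_2) = (199, 20): x_3 = 10·199 + 99·1·20 = 3970; y_3 = 10·20 + 1·199 = 399.
  From (x_3, y_3) = (3970, 399): x_4 = 10·3970 + 99·1·399 = 79201; y_4 = 10·399 + 1·3970 = 7960.
  From (x_4, y_4) = (79201, 7960): x_5 = 10·79201 + 99·1·7960 = 1580050; y_5 = 10·7960 + 1·79201 = 158801.
  From (x_5, y_5) = (1580050, 158801): x_6 = 10·1580050 + 99·1·158801 = 31521799; y_6 = 10·158801 + 1·1580050 = 3168060.
  From (x_6, y_6) = (31521799, 3168060): x_7 = 10·31521799 + 99·1·3168060 = 628855930; y_7 = 10·3168060 + 1·31521799 = 63202399.
  From (x_7, y_7) = (628855930, 63202399): x_8 = 10·628855930 + 99·1·63202399 = 12545596801; y_8 = 10·63202399 + 1·628855930 = 1260879920.
Step 3: Verify x_8² - 99·y_8² = 157391999093261433601 - 157391999093261433600 = 1 (should be 1). ✓

(x_1, y_1) = (10, 1); (x_8, y_8) = (12545596801, 1260879920).


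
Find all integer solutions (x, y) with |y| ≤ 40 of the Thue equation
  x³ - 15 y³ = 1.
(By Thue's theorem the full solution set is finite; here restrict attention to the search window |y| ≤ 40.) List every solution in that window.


The equation is x³ - 15y³ = 1. For fixed y, x³ = 15·y³ + 1, so a solution requires the RHS to be a perfect cube.
Strategy: iterate y from -40 to 40, compute RHS = 15·y³ + 1, and check whether it is a (positive or negative) perfect cube.
Check small values of y:
  y = 0: RHS = 1 = (1)³ ⇒ x = 1 works.
  y = 1: RHS = 16 is not a perfect cube.
  y = -1: RHS = -14 is not a perfect cube.
  y = 2: RHS = 121 is not a perfect cube.
  y = -2: RHS = -119 is not a perfect cube.
  y = 3: RHS = 406 is not a perfect cube.
  y = -3: RHS = -404 is not a perfect cube.
Continuing the search up to |y| = 40 finds no further solutions beyond those listed.
Collected solutions: (1, 0).

Solutions (with |y| ≤ 40): (1, 0).


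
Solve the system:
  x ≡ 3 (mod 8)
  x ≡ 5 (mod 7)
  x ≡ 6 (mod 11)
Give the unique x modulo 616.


Moduli 8, 7, 11 are pairwise coprime; by CRT there is a unique solution modulo M = 8 · 7 · 11 = 616.
Solve pairwise, accumulating the modulus:
  Start with x ≡ 3 (mod 8).
  Combine with x ≡ 5 (mod 7): since gcd(8, 7) = 1, we get a unique residue mod 56.
    Write x = 3 + 8·t and substitute into x ≡ 5 (mod 7): 8·t ≡ 5 − 3 = 2 (mod 7).
    Reduce coefficients mod 7: 1·t ≡ 2 (mod 7).
    So t ≡ 2 (mod 7).
    Then x = 3 + 8·2 = 19, valid modulo lcm(8, 7) = 56: x ≡ 19 (mod 56).
  Combine with x ≡ 6 (mod 11): since gcd(56, 11) = 1, we get a unique residue mod 616.
    Write x = 19 + 56·t and substitute into x ≡ 6 (mod 11): 56·t ≡ 6 − 19 = -13 (mod 11).
    Reduce coefficients mod 11: 1·t ≡ 9 (mod 11).
    So t ≡ 9 (mod 11).
    Then x = 19 + 56·9 = 523, valid modulo lcm(56, 11) = 616: x ≡ 523 (mod 616).
Verify: 523 mod 8 = 3 ✓, 523 mod 7 = 5 ✓, 523 mod 11 = 6 ✓.

x ≡ 523 (mod 616).


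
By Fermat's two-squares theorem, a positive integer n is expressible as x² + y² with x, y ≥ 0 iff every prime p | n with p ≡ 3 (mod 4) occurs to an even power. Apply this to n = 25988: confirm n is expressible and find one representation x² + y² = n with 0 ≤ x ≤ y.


Step 1: Factor n = 25988 = 2^2 · 73 · 89.
Step 2: Check the mod-4 condition on each prime factor: 2 = 2 (special); 73 ≡ 1 (mod 4), exponent 1; 89 ≡ 1 (mod 4), exponent 1.
All primes ≡ 3 (mod 4) appear to even exponent (or don't appear), so by the two-squares theorem n IS expressible as a sum of two squares.
Step 3: Build a representation. Group n = k² · m with k = 2 and m = 73 · 89 = 6497 (a product of primes ≡ 1 (mod 4)); a representation of m scales to one of n via (k·x)² + (k·y)² = k²(x² + y²). Each prime p ≡ 1 (mod 4) is itself a sum of two squares; find a² by testing p − a² for a perfect square:
  73: 73 − 1² = 72, 73 − 2² = 69, 73 − 3² = 64 = 8² ⇒ 73 = 3² + 8².
  89: 89 − 1² = 88, 89 − 2² = 85, 89 − 3² = 80, 89 − 4² = 73, 89 − 5² = 64 = 8² ⇒ 89 = 5² + 8².
  Combine using the Brahmagupta–Fibonacci identity (a² + b²)(c² + d²) = (ac − bd)² + (ad + bc)² = (ac + bd)² + (ad − bc)²:
  73 · 89 = 6497: from (3² + 8²)(5² + 8²), take (3·5 − 8·8, 3·8 + 8·5) = (15 − 64, 24 + 40) = (-49, 64); dropping signs (only squares matter) gives (49, 64); check 49² + 64² = 2401 + 4096 = 6497 ✓.
  Scale by k = 2: (2·49, 2·64) = (98, 128).
Step 4: Order so x ≤ y and verify: 98² + 128² = 9604 + 16384 = 25988 = n. ✓

n = 25988 = 98² + 128² (one valid representation with x ≤ y).


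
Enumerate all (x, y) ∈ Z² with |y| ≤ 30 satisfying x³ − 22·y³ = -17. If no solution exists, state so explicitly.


The equation is x³ - 22y³ = -17. For fixed y, x³ = 22·y³ − 17, so a solution requires the RHS to be a perfect cube.
Strategy: iterate y from -30 to 30, compute RHS = 22·y³ − 17, and check whether it is a (positive or negative) perfect cube.
Check small values of y:
  y = 0: RHS = -17 is not a perfect cube.
  y = 1: RHS = 5 is not a perfect cube.
  y = -1: RHS = -39 is not a perfect cube.
  y = 2: RHS = 159 is not a perfect cube.
  y = -2: RHS = -193 is not a perfect cube.
  y = 3: RHS = 577 is not a perfect cube.
  y = -3: RHS = -611 is not a perfect cube.
Continuing the search up to |y| = 30 finds no solutions either.
No (x, y) in the scanned range satisfies the equation.

No integer solutions with |y| ≤ 30.


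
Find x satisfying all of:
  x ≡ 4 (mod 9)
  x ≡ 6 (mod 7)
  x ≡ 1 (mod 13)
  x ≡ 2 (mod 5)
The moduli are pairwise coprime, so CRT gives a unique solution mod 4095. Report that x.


Product of moduli M = 9 · 7 · 13 · 5 = 4095.
Merge one congruence at a time:
  Start: x ≡ 4 (mod 9).
  Combine with x ≡ 6 (mod 7); new modulus lcm = 63.
    Write x = 4 + 9·t and substitute into x ≡ 6 (mod 7): 9·t ≡ 6 − 4 = 2 (mod 7).
    Reduce coefficients mod 7: 2·t ≡ 2 (mod 7).
    The inverse of 2 mod 7 is 4 (since 2·4 = 8 = 1·7 + 1), so t ≡ 4·2 = 8 ≡ 1 (mod 7).
    Then x = 4 + 9·1 = 13, valid modulo lcm(9, 7) = 63: x ≡ 13 (mod 63).
  Combine with x ≡ 1 (mod 13); new modulus lcm = 819.
    Write x = 13 + 63·t and substitute into x ≡ 1 (mod 13): 63·t ≡ 1 − 13 = -12 (mod 13).
    Reduce coefficients mod 13: 11·t ≡ 1 (mod 13).
    The inverse of 11 mod 13 is 6 (since 11·6 = 66 = 5·13 + 1), so t ≡ 6·1 = 6 ≡ 6 (mod 13).
    Then x = 13 + 63·6 = 391, valid modulo lcm(63, 13) = 819: x ≡ 391 (mod 819).
  Combine with x ≡ 2 (mod 5); new modulus lcm = 4095.
    Write x = 391 + 819·t and substitute into x ≡ 2 (mod 5): 819·t ≡ 2 − 391 = -389 (mod 5).
    Reduce coefficients mod 5: 4·t ≡ 1 (mod 5).
    The inverse of 4 mod 5 is 4 (since 4·4 = 16 = 3·5 + 1), so t ≡ 4·1 = 4 ≡ 4 (mod 5).
    Then x = 391 + 819·4 = 3667, valid modulo lcm(819, 5) = 4095: x ≡ 3667 (mod 4095).
Verify against each original: 3667 mod 9 = 4, 3667 mod 7 = 6, 3667 mod 13 = 1, 3667 mod 5 = 2.

x ≡ 3667 (mod 4095).


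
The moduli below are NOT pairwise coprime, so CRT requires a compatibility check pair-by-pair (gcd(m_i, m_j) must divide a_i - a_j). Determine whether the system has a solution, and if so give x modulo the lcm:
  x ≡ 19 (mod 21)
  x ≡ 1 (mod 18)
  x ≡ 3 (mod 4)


Moduli 21, 18, 4 are not pairwise coprime, so CRT works modulo lcm(m_i) when all pairwise compatibility conditions hold.
Pairwise compatibility: gcd(m_i, m_j) must divide a_i - a_j for every pair.
Merge one congruence at a time:
  Start: x ≡ 19 (mod 21).
  Combine with x ≡ 1 (mod 18): gcd(21, 18) = 3; 1 - 19 = -18, which IS divisible by 3, so compatible.
    Write x = 19 + 21·t and substitute into x ≡ 1 (mod 18): 21·t ≡ 1 − 19 = -18 (mod 18).
    Divide the congruence (and modulus) by g = 3: 7·t ≡ -6 (mod 6).
    Reduce coefficients mod 6: 1·t ≡ 0 (mod 6).
    So t ≡ 0 (mod 6).
    Then x = 19 + 21·0 = 19, valid modulo lcm(21, 18) = 126: x ≡ 19 (mod 126).
  Combine with x ≡ 3 (mod 4): gcd(126, 4) = 2; 3 - 19 = -16, which IS divisible by 2, so compatible.
    Write x = 19 + 126·t and substitute into x ≡ 3 (mod 4): 126·t ≡ 3 − 19 = -16 (mod 4).
    Divide the congruence (and modulus) by g = 2: 63·t ≡ -8 (mod 2).
    Reduce coefficients mod 2: 1·t ≡ 0 (mod 2).
    So t ≡ 0 (mod 2).
    Then x = 19 + 126·0 = 19, valid modulo lcm(126, 4) = 252: x ≡ 19 (mod 252).
Verify: 19 mod 21 = 19, 19 mod 18 = 1, 19 mod 4 = 3.

x ≡ 19 (mod 252).


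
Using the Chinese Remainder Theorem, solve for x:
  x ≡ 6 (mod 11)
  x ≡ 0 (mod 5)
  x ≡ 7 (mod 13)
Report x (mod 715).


Moduli 11, 5, 13 are pairwise coprime; by CRT there is a unique solution modulo M = 11 · 5 · 13 = 715.
Solve pairwise, accumulating the modulus:
  Start with x ≡ 6 (mod 11).
  Combine with x ≡ 0 (mod 5): since gcd(11, 5) = 1, we get a unique residue mod 55.
    Write x = 6 + 11·t and substitute into x ≡ 0 (mod 5): 11·t ≡ 0 − 6 = -6 (mod 5).
    Reduce coefficients mod 5: 1·t ≡ 4 (mod 5).
    So t ≡ 4 (mod 5).
    Then x = 6 + 11·4 = 50, valid modulo lcm(11, 5) = 55: x ≡ 50 (mod 55).
  Combine with x ≡ 7 (mod 13): since gcd(55, 13) = 1, we get a unique residue mod 715.
    Write x = 50 + 55·t and substitute into x ≡ 7 (mod 13): 55·t ≡ 7 − 50 = -43 (mod 13).
    Reduce coefficients mod 13: 3·t ≡ 9 (mod 13).
    The inverse of 3 mod 13 is 9 (since 3·9 = 27 = 2·13 + 1), so t ≡ 9·9 = 81 ≡ 3 (mod 13).
    Then x = 50 + 55·3 = 215, valid modulo lcm(55, 13) = 715: x ≡ 215 (mod 715).
Verify: 215 mod 11 = 6 ✓, 215 mod 5 = 0 ✓, 215 mod 13 = 7 ✓.

x ≡ 215 (mod 715).


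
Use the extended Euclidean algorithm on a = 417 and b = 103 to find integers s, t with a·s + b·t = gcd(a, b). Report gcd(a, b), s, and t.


Euclidean algorithm on (417, 103) — divide until remainder is 0:
  417 = 4 · 103 + 5
  103 = 20 · 5 + 3
  5 = 1 · 3 + 2
  3 = 1 · 2 + 1
  2 = 2 · 1 + 0
gcd(417, 103) = 1.
Track Bezout coefficients alongside the remainders: start with r₀ = 417 = a·1 + b·0 (s = 1, t = 0) and r₁ = 103 = a·0 + b·1 (s = 0, t = 1); each new remainder r_{k+1} = r_{k-1} − q_k·r_k inherits s_{k+1} = s_{k-1} − q_k·s_k, t_{k+1} = t_{k-1} − q_k·t_k, so r_k = a·s_k + b·t_k at every step:
  q = 4: r = 5, s = 1 − 4·0 = 1, t = 0 − 4·1 = -4  (check: 417·1 + 103·(-4) = 5)
  q = 20: r = 3, s = 0 − 20·1 = -20, t = 1 − 20·(-4) = 81  (check: 417·(-20) + 103·81 = 3)
  q = 1: r = 2, s = 1 − 1·(-20) = 21, t = -4 − 1·81 = -85  (check: 417·21 + 103·(-85) = 2)
  q = 1: r = 1, s = -20 − 1·21 = -41, t = 81 − 1·(-85) = 166  (check: 417·(-41) + 103·166 = 1)
The row with r = 1 (the gcd) gives the Bezout coefficients s = -41, t = 166.
Result: 417 · (-41) + 103 · (166) = 1.

gcd(417, 103) = 1; s = -41, t = 166 (check: 417·(-41) + 103·166 = 1).


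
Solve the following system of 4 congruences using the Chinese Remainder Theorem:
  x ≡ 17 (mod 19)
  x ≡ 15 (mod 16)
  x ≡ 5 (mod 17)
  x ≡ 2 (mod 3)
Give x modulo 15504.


Product of moduli M = 19 · 16 · 17 · 3 = 15504.
Merge one congruence at a time:
  Start: x ≡ 17 (mod 19).
  Combine with x ≡ 15 (mod 16); new modulus lcm = 304.
    Write x = 17 + 19·t and substitute into x ≡ 15 (mod 16): 19·t ≡ 15 − 17 = -2 (mod 16).
    Reduce coefficients mod 16: 3·t ≡ 14 (mod 16).
    The inverse of 3 mod 16 is 11 (since 3·11 = 33 = 2·16 + 1), so t ≡ 11·14 = 154 ≡ 10 (mod 16).
    Then x = 17 + 19·10 = 207, valid modulo lcm(19, 16) = 304: x ≡ 207 (mod 304).
  Combine with x ≡ 5 (mod 17); new modulus lcm = 5168.
    Write x = 207 + 304·t and substitute into x ≡ 5 (mod 17): 304·t ≡ 5 − 207 = -202 (mod 17).
    Reduce coefficients mod 17: 15·t ≡ 2 (mod 17).
    The inverse of 15 mod 17 is 8 (since 15·8 = 120 = 7·17 + 1), so t ≡ 8·2 = 16 ≡ 16 (mod 17).
    Then x = 207 + 304·16 = 5071, valid modulo lcm(304, 17) = 5168: x ≡ 5071 (mod 5168).
  Combine with x ≡ 2 (mod 3); new modulus lcm = 15504.
    Write x = 5071 + 5168·t and substitute into x ≡ 2 (mod 3): 5168·t ≡ 2 − 5071 = -5069 (mod 3).
    Reduce coefficients mod 3: 2·t ≡ 1 (mod 3).
    The inverse of 2 mod 3 is 2 (since 2·2 = 4 = 1·3 + 1), so t ≡ 2·1 = 2 ≡ 2 (mod 3).
    Then x = 5071 + 5168·2 = 15407, valid modulo lcm(5168, 3) = 15504: x ≡ 15407 (mod 15504).
Verify against each original: 15407 mod 19 = 17, 15407 mod 16 = 15, 15407 mod 17 = 5, 15407 mod 3 = 2.

x ≡ 15407 (mod 15504).


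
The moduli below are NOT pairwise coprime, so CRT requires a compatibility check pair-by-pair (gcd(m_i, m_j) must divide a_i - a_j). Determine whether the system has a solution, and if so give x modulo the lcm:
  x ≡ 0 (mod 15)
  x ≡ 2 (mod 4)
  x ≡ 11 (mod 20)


Moduli 15, 4, 20 are not pairwise coprime, so CRT works modulo lcm(m_i) when all pairwise compatibility conditions hold.
Pairwise compatibility: gcd(m_i, m_j) must divide a_i - a_j for every pair.
Merge one congruence at a time:
  Start: x ≡ 0 (mod 15).
  Combine with x ≡ 2 (mod 4): gcd(15, 4) = 1; 2 - 0 = 2, which IS divisible by 1, so compatible.
    Write x = 0 + 15·t and substitute into x ≡ 2 (mod 4): 15·t ≡ 2 − 0 = 2 (mod 4).
    Reduce coefficients mod 4: 3·t ≡ 2 (mod 4).
    The inverse of 3 mod 4 is 3 (since 3·3 = 9 = 2·4 + 1), so t ≡ 3·2 = 6 ≡ 2 (mod 4).
    Then x = 0 + 15·2 = 30, valid modulo lcm(15, 4) = 60: x ≡ 30 (mod 60).
  Combine with x ≡ 11 (mod 20): gcd(60, 20) = 20, and 11 - 30 = -19 is NOT divisible by 20.
    ⇒ system is inconsistent (no integer solution).

No solution (the system is inconsistent).


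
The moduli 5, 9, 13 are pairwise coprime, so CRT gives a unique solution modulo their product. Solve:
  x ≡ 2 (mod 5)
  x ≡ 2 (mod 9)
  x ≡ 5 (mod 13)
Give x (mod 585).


Moduli 5, 9, 13 are pairwise coprime; by CRT there is a unique solution modulo M = 5 · 9 · 13 = 585.
Solve pairwise, accumulating the modulus:
  Start with x ≡ 2 (mod 5).
  Combine with x ≡ 2 (mod 9): since gcd(5, 9) = 1, we get a unique residue mod 45.
    Write x = 2 + 5·t and substitute into x ≡ 2 (mod 9): 5·t ≡ 2 − 2 = 0 (mod 9).
    The inverse of 5 mod 9 is 2 (since 5·2 = 10 = 1·9 + 1), so t ≡ 2·0 = 0 ≡ 0 (mod 9).
    Then x = 2 + 5·0 = 2, valid modulo lcm(5, 9) = 45: x ≡ 2 (mod 45).
  Combine with x ≡ 5 (mod 13): since gcd(45, 13) = 1, we get a unique residue mod 585.
    Write x = 2 + 45·t and substitute into x ≡ 5 (mod 13): 45·t ≡ 5 − 2 = 3 (mod 13).
    Reduce coefficients mod 13: 6·t ≡ 3 (mod 13).
    The inverse of 6 mod 13 is 11 (since 6·11 = 66 = 5·13 + 1), so t ≡ 11·3 = 33 ≡ 7 (mod 13).
    Then x = 2 + 45·7 = 317, valid modulo lcm(45, 13) = 585: x ≡ 317 (mod 585).
Verify: 317 mod 5 = 2 ✓, 317 mod 9 = 2 ✓, 317 mod 13 = 5 ✓.

x ≡ 317 (mod 585).


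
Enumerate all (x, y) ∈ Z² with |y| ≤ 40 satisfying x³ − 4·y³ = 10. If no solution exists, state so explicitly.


The equation is x³ - 4y³ = 10. For fixed y, x³ = 4·y³ + 10, so a solution requires the RHS to be a perfect cube.
Strategy: iterate y from -40 to 40, compute RHS = 4·y³ + 10, and check whether it is a (positive or negative) perfect cube.
Check small values of y:
  y = 0: RHS = 10 is not a perfect cube.
  y = 1: RHS = 14 is not a perfect cube.
  y = -1: RHS = 6 is not a perfect cube.
  y = 2: RHS = 42 is not a perfect cube.
  y = -2: RHS = -22 is not a perfect cube.
  y = 3: RHS = 118 is not a perfect cube.
  y = -3: RHS = -98 is not a perfect cube.
Continuing the search up to |y| = 40 finds no solutions either.
No (x, y) in the scanned range satisfies the equation.

No integer solutions with |y| ≤ 40.


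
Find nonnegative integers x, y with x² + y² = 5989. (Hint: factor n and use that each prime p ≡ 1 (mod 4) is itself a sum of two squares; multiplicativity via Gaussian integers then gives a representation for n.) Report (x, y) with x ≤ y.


Step 1: Factor n = 5989 = 53 · 113.
Step 2: Check the mod-4 condition on each prime factor: 53 ≡ 1 (mod 4), exponent 1; 113 ≡ 1 (mod 4), exponent 1.
All primes ≡ 3 (mod 4) appear to even exponent (or don't appear), so by the two-squares theorem n IS expressible as a sum of two squares.
Step 3: Build a representation. Here n = 53 · 113 is a product of primes ≡ 1 (mod 4). Each prime p ≡ 1 (mod 4) is itself a sum of two squares; find a² by testing p − a² for a perfect square:
  53: 53 − 1² = 52, 53 − 2² = 49 = 7² ⇒ 53 = 2² + 7².
  113: 113 − 1² = 112, 113 − 2² = 109, 113 − 3² = 104, 113 − 4² = 97, 113 − 5² = 88, 113 − 6² = 77, 113 − 7² = 64 = 8² ⇒ 113 = 7² + 8².
  Combine using the Brahmagupta–Fibonacci identity (a² + b²)(c² + d²) = (ac − bd)² + (ad + bc)² = (ac + bd)² + (ad − bc)²:
  53 · 113 = 5989: from (2² + 7²)(7² + 8²), take (2·7 − 7·8, 2·8 + 7·7) = (14 − 56, 16 + 49) = (-42, 65); dropping signs (only squares matter) gives (42, 65); check 42² + 65² = 1764 + 4225 = 5989 ✓.
Step 4: Order so x ≤ y and verify: 42² + 65² = 1764 + 4225 = 5989 = n. ✓

n = 5989 = 42² + 65² (one valid representation with x ≤ y).


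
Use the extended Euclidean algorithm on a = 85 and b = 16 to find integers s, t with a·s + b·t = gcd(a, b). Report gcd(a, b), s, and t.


Euclidean algorithm on (85, 16) — divide until remainder is 0:
  85 = 5 · 16 + 5
  16 = 3 · 5 + 1
  5 = 5 · 1 + 0
gcd(85, 16) = 1.
Track Bezout coefficients alongside the remainders: start with r₀ = 85 = a·1 + b·0 (s = 1, t = 0) and r₁ = 16 = a·0 + b·1 (s = 0, t = 1); each new remainder r_{k+1} = r_{k-1} − q_k·r_k inherits s_{k+1} = s_{k-1} − q_k·s_k, t_{k+1} = t_{k-1} − q_k·t_k, so r_k = a·s_k + b·t_k at every step:
  q = 5: r = 5, s = 1 − 5·0 = 1, t = 0 − 5·1 = -5  (check: 85·1 + 16·(-5) = 5)
  q = 3: r = 1, s = 0 − 3·1 = -3, t = 1 − 3·(-5) = 16  (check: 85·(-3) + 16·16 = 1)
The row with r = 1 (the gcd) gives the Bezout coefficients s = -3, t = 16.
Result: 85 · (-3) + 16 · (16) = 1.

gcd(85, 16) = 1; s = -3, t = 16 (check: 85·(-3) + 16·16 = 1).


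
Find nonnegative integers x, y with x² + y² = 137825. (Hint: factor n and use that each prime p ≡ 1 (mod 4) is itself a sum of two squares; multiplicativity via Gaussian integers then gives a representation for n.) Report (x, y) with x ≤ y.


Step 1: Factor n = 137825 = 5^2 · 37 · 149.
Step 2: Check the mod-4 condition on each prime factor: 5 ≡ 1 (mod 4), exponent 2; 37 ≡ 1 (mod 4), exponent 1; 149 ≡ 1 (mod 4), exponent 1.
All primes ≡ 3 (mod 4) appear to even exponent (or don't appear), so by the two-squares theorem n IS expressible as a sum of two squares.
Step 3: Build a representation. Group n = k² · m with k = 5 and m = 37 · 149 = 5513 (a product of primes ≡ 1 (mod 4)); a representation of m scales to one of n via (k·x)² + (k·y)² = k²(x² + y²). Each prime p ≡ 1 (mod 4) is itself a sum of two squares; find a² by testing p − a² for a perfect square:
  37: 37 − 1² = 36 = 6² ⇒ 37 = 1² + 6².
  149: 149 − 1² = 148, 149 − 2² = 145, 149 − 3² = 140, 149 − 4² = 133, 149 − 5² = 124, 149 − 6² = 113, 149 − 7² = 100 = 10² ⇒ 149 = 7² + 10².
  Combine using the Brahmagupta–Fibonacci identity (a² + b²)(c² + d²) = (ac − bd)² + (ad + bc)² = (ac + bd)² + (ad − bc)²:
  37 · 149 = 5513: from (1² + 6²)(7² + 10²), take (1·7 − 6·10, 1·10 + 6·7) = (7 − 60, 10 + 42) = (-53, 52); dropping signs (only squares matter) gives (53, 52); check 53² + 52² = 2809 + 2704 = 5513 ✓.
  Scale by k = 5: (5·53, 5·52) = (265, 260).
Step 4: Order so x ≤ y and verify: 260² + 265² = 67600 + 70225 = 137825 = n. ✓

n = 137825 = 260² + 265² (one valid representation with x ≤ y).


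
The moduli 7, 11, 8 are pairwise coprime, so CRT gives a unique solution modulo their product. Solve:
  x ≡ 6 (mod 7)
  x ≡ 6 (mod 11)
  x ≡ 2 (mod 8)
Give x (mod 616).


Moduli 7, 11, 8 are pairwise coprime; by CRT there is a unique solution modulo M = 7 · 11 · 8 = 616.
Solve pairwise, accumulating the modulus:
  Start with x ≡ 6 (mod 7).
  Combine with x ≡ 6 (mod 11): since gcd(7, 11) = 1, we get a unique residue mod 77.
    Write x = 6 + 7·t and substitute into x ≡ 6 (mod 11): 7·t ≡ 6 − 6 = 0 (mod 11).
    The inverse of 7 mod 11 is 8 (since 7·8 = 56 = 5·11 + 1), so t ≡ 8·0 = 0 ≡ 0 (mod 11).
    Then x = 6 + 7·0 = 6, valid modulo lcm(7, 11) = 77: x ≡ 6 (mod 77).
  Combine with x ≡ 2 (mod 8): since gcd(77, 8) = 1, we get a unique residue mod 616.
    Write x = 6 + 77·t and substitute into x ≡ 2 (mod 8): 77·t ≡ 2 − 6 = -4 (mod 8).
    Reduce coefficients mod 8: 5·t ≡ 4 (mod 8).
    The inverse of 5 mod 8 is 5 (since 5·5 = 25 = 3·8 + 1), so t ≡ 5·4 = 20 ≡ 4 (mod 8).
    Then x = 6 + 77·4 = 314, valid modulo lcm(77, 8) = 616: x ≡ 314 (mod 616).
Verify: 314 mod 7 = 6 ✓, 314 mod 11 = 6 ✓, 314 mod 8 = 2 ✓.

x ≡ 314 (mod 616).


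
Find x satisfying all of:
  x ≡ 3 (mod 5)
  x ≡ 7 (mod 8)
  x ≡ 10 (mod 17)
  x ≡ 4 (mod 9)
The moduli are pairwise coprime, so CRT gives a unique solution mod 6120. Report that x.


Product of moduli M = 5 · 8 · 17 · 9 = 6120.
Merge one congruence at a time:
  Start: x ≡ 3 (mod 5).
  Combine with x ≡ 7 (mod 8); new modulus lcm = 40.
    Write x = 3 + 5·t and substitute into x ≡ 7 (mod 8): 5·t ≡ 7 − 3 = 4 (mod 8).
    The inverse of 5 mod 8 is 5 (since 5·5 = 25 = 3·8 + 1), so t ≡ 5·4 = 20 ≡ 4 (mod 8).
    Then x = 3 + 5·4 = 23, valid modulo lcm(5, 8) = 40: x ≡ 23 (mod 40).
  Combine with x ≡ 10 (mod 17); new modulus lcm = 680.
    Write x = 23 + 40·t and substitute into x ≡ 10 (mod 17): 40·t ≡ 10 − 23 = -13 (mod 17).
    Reduce coefficients mod 17: 6·t ≡ 4 (mod 17).
    The inverse of 6 mod 17 is 3 (since 6·3 = 18 = 1·17 + 1), so t ≡ 3·4 = 12 ≡ 12 (mod 17).
    Then x = 23 + 40·12 = 503, valid modulo lcm(40, 17) = 680: x ≡ 503 (mod 680).
  Combine with x ≡ 4 (mod 9); new modulus lcm = 6120.
    Write x = 503 + 680·t and substitute into x ≡ 4 (mod 9): 680·t ≡ 4 − 503 = -499 (mod 9).
    Reduce coefficients mod 9: 5·t ≡ 5 (mod 9).
    The inverse of 5 mod 9 is 2 (since 5·2 = 10 = 1·9 + 1), so t ≡ 2·5 = 10 ≡ 1 (mod 9).
    Then x = 503 + 680·1 = 1183, valid modulo lcm(680, 9) = 6120: x ≡ 1183 (mod 6120).
Verify against each original: 1183 mod 5 = 3, 1183 mod 8 = 7, 1183 mod 17 = 10, 1183 mod 9 = 4.

x ≡ 1183 (mod 6120).


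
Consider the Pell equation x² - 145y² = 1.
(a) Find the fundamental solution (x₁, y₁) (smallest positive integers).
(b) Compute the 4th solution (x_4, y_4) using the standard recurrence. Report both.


Step 1: Find the fundamental solution (x₁, y₁) of x² - 145y² = 1.
  Expand √145 as a continued fraction. a₀ = ⌊√145⌋ = 12; iterate m_{k+1} = d_k·a_k − m_k, d_{k+1} = (145 − m_{k+1}²)/d_k, a_{k+1} = ⌊(a₀ + m_{k+1})/d_{k+1}⌋ (starting m₀ = 0, d₀ = 1), with convergents p_k = a_k·p_{k-1} + p_{k-2}, q_k = a_k·q_{k-1} + q_{k-2} (p₋₁ = 1, q₋₁ = 0):
  k = 0: a₀ = 12; p₀/q₀ = 12/1; p₀² − 145·q₀² = 144 − 145 = -1.
  k = 1: m = 12, d = 1, a = ⌊(12 + 12)/1⌋ = 24; p/q = (24·12 + 1)/(24·1 + 0) = 289/24; p² − 145·q² = 83521 − 83520 = 1.
  The first convergent with p² − 145·q² = 1 gives the fundamental solution (x₁, y₁) = (289, 24).
Step 2: Apply the recurrence (x_{n+1}, y_{n+1}) = (x₁x_n + 145y₁y_n, x₁y_n + y₁x_n) repeatedly.
  From (x_1, y_1) = (289, 24): x_2 = 289·289 + 145·24·24 = 167041; y_2 = 289·24 + 24·289 = 13872.
  From (x_2, y_2) = (167041, 13872): x_3 = 289·167041 + 145·24·13872 = 96549409; y_3 = 289·13872 + 24·167041 = 8017992.
  From (x_3, y_3) = (96549409, 8017992): x_4 = 289·96549409 + 145·24·8017992 = 55805391361; y_4 = 289·8017992 + 24·96549409 = 4634385504.
Step 3: Verify x_4² - 145·y_4² = 3114241704954373432321 - 3114241704954373432320 = 1 (should be 1). ✓

(x_1, y_1) = (289, 24); (x_4, y_4) = (55805391361, 4634385504).


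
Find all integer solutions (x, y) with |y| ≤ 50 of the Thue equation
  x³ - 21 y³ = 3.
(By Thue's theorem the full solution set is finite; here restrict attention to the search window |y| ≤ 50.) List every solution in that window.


The equation is x³ - 21y³ = 3. For fixed y, x³ = 21·y³ + 3, so a solution requires the RHS to be a perfect cube.
Strategy: iterate y from -50 to 50, compute RHS = 21·y³ + 3, and check whether it is a (positive or negative) perfect cube.
Check small values of y:
  y = 0: RHS = 3 is not a perfect cube.
  y = 1: RHS = 24 is not a perfect cube.
  y = -1: RHS = -18 is not a perfect cube.
  y = 2: RHS = 171 is not a perfect cube.
  y = -2: RHS = -165 is not a perfect cube.
  y = 3: RHS = 570 is not a perfect cube.
  y = -3: RHS = -564 is not a perfect cube.
Continuing the search up to |y| = 50 finds no solutions either.
No (x, y) in the scanned range satisfies the equation.

No integer solutions with |y| ≤ 50.


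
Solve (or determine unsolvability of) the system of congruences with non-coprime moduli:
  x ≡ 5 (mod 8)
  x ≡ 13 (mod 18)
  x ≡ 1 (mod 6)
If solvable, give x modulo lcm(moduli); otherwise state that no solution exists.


Moduli 8, 18, 6 are not pairwise coprime, so CRT works modulo lcm(m_i) when all pairwise compatibility conditions hold.
Pairwise compatibility: gcd(m_i, m_j) must divide a_i - a_j for every pair.
Merge one congruence at a time:
  Start: x ≡ 5 (mod 8).
  Combine with x ≡ 13 (mod 18): gcd(8, 18) = 2; 13 - 5 = 8, which IS divisible by 2, so compatible.
    Write x = 5 + 8·t and substitute into x ≡ 13 (mod 18): 8·t ≡ 13 − 5 = 8 (mod 18).
    Divide the congruence (and modulus) by g = 2: 4·t ≡ 4 (mod 9).
    The inverse of 4 mod 9 is 7 (since 4·7 = 28 = 3·9 + 1), so t ≡ 7·4 = 28 ≡ 1 (mod 9).
    Then x = 5 + 8·1 = 13, valid modulo lcm(8, 18) = 72: x ≡ 13 (mod 72).
  Combine with x ≡ 1 (mod 6): gcd(72, 6) = 6; 1 - 13 = -12, which IS divisible by 6, so compatible.
    Write x = 13 + 72·t and substitute into x ≡ 1 (mod 6): 72·t ≡ 1 − 13 = -12 (mod 6).
    Divide the congruence (and modulus) by g = 6: 12·t ≡ -2 (mod 1).
    Modulo 1 every t works; take t = 0.
    Then x = 13 + 72·0 = 13, valid modulo lcm(72, 6) = 72: x ≡ 13 (mod 72).
Verify: 13 mod 8 = 5, 13 mod 18 = 13, 13 mod 6 = 1.

x ≡ 13 (mod 72).


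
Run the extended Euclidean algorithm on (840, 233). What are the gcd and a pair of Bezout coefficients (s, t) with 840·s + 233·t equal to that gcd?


Euclidean algorithm on (840, 233) — divide until remainder is 0:
  840 = 3 · 233 + 141
  233 = 1 · 141 + 92
  141 = 1 · 92 + 49
  92 = 1 · 49 + 43
  49 = 1 · 43 + 6
  43 = 7 · 6 + 1
  6 = 6 · 1 + 0
gcd(840, 233) = 1.
Track Bezout coefficients alongside the remainders: start with r₀ = 840 = a·1 + b·0 (s = 1, t = 0) and r₁ = 233 = a·0 + b·1 (s = 0, t = 1); each new remainder r_{k+1} = r_{k-1} − q_k·r_k inherits s_{k+1} = s_{k-1} − q_k·s_k, t_{k+1} = t_{k-1} − q_k·t_k, so r_k = a·s_k + b·t_k at every step:
  q = 3: r = 141, s = 1 − 3·0 = 1, t = 0 − 3·1 = -3  (check: 840·1 + 233·(-3) = 141)
  q = 1: r = 92, s = 0 − 1·1 = -1, t = 1 − 1·(-3) = 4  (check: 840·(-1) + 233·4 = 92)
  q = 1: r = 49, s = 1 − 1·(-1) = 2, t = -3 − 1·4 = -7  (check: 840·2 + 233·(-7) = 49)
  q = 1: r = 43, s = -1 − 1·2 = -3, t = 4 − 1·(-7) = 11  (check: 840·(-3) + 233·11 = 43)
  q = 1: r = 6, s = 2 − 1·(-3) = 5, t = -7 − 1·11 = -18  (check: 840·5 + 233·(-18) = 6)
  q = 7: r = 1, s = -3 − 7·5 = -38, t = 11 − 7·(-18) = 137  (check: 840·(-38) + 233·137 = 1)
The row with r = 1 (the gcd) gives the Bezout coefficients s = -38, t = 137.
Result: 840 · (-38) + 233 · (137) = 1.

gcd(840, 233) = 1; s = -38, t = 137 (check: 840·(-38) + 233·137 = 1).


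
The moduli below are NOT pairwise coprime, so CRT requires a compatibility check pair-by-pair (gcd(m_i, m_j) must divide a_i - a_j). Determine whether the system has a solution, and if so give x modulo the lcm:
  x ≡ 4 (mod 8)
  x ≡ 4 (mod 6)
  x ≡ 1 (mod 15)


Moduli 8, 6, 15 are not pairwise coprime, so CRT works modulo lcm(m_i) when all pairwise compatibility conditions hold.
Pairwise compatibility: gcd(m_i, m_j) must divide a_i - a_j for every pair.
Merge one congruence at a time:
  Start: x ≡ 4 (mod 8).
  Combine with x ≡ 4 (mod 6): gcd(8, 6) = 2; 4 - 4 = 0, which IS divisible by 2, so compatible.
    Write x = 4 + 8·t and substitute into x ≡ 4 (mod 6): 8·t ≡ 4 − 4 = 0 (mod 6).
    Divide the congruence (and modulus) by g = 2: 4·t ≡ 0 (mod 3).
    Reduce coefficients mod 3: 1·t ≡ 0 (mod 3).
    So t ≡ 0 (mod 3).
    Then x = 4 + 8·0 = 4, valid modulo lcm(8, 6) = 24: x ≡ 4 (mod 24).
  Combine with x ≡ 1 (mod 15): gcd(24, 15) = 3; 1 - 4 = -3, which IS divisible by 3, so compatible.
    Write x = 4 + 24·t and substitute into x ≡ 1 (mod 15): 24·t ≡ 1 − 4 = -3 (mod 15).
    Divide the congruence (and modulus) by g = 3: 8·t ≡ -1 (mod 5).
    Reduce coefficients mod 5: 3·t ≡ 4 (mod 5).
    The inverse of 3 mod 5 is 2 (since 3·2 = 6 = 1·5 + 1), so t ≡ 2·4 = 8 ≡ 3 (mod 5).
    Then x = 4 + 24·3 = 76, valid modulo lcm(24, 15) = 120: x ≡ 76 (mod 120).
Verify: 76 mod 8 = 4, 76 mod 6 = 4, 76 mod 15 = 1.

x ≡ 76 (mod 120).


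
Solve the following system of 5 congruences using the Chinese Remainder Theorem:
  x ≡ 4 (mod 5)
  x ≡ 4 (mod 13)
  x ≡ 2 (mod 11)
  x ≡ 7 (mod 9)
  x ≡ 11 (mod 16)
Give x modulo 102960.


Product of moduli M = 5 · 13 · 11 · 9 · 16 = 102960.
Merge one congruence at a time:
  Start: x ≡ 4 (mod 5).
  Combine with x ≡ 4 (mod 13); new modulus lcm = 65.
    Write x = 4 + 5·t and substitute into x ≡ 4 (mod 13): 5·t ≡ 4 − 4 = 0 (mod 13).
    The inverse of 5 mod 13 is 8 (since 5·8 = 40 = 3·13 + 1), so t ≡ 8·0 = 0 ≡ 0 (mod 13).
    Then x = 4 + 5·0 = 4, valid modulo lcm(5, 13) = 65: x ≡ 4 (mod 65).
  Combine with x ≡ 2 (mod 11); new modulus lcm = 715.
    Write x = 4 + 65·t and substitute into x ≡ 2 (mod 11): 65·t ≡ 2 − 4 = -2 (mod 11).
    Reduce coefficients mod 11: 10·t ≡ 9 (mod 11).
    The inverse of 10 mod 11 is 10 (since 10·10 = 100 = 9·11 + 1), so t ≡ 10·9 = 90 ≡ 2 (mod 11).
    Then x = 4 + 65·2 = 134, valid modulo lcm(65, 11) = 715: x ≡ 134 (mod 715).
  Combine with x ≡ 7 (mod 9); new modulus lcm = 6435.
    Write x = 134 + 715·t and substitute into x ≡ 7 (mod 9): 715·t ≡ 7 − 134 = -127 (mod 9).
    Reduce coefficients mod 9: 4·t ≡ 8 (mod 9).
    The inverse of 4 mod 9 is 7 (since 4·7 = 28 = 3·9 + 1), so t ≡ 7·8 = 56 ≡ 2 (mod 9).
    Then x = 134 + 715·2 = 1564, valid modulo lcm(715, 9) = 6435: x ≡ 1564 (mod 6435).
  Combine with x ≡ 11 (mod 16); new modulus lcm = 102960.
    Write x = 1564 + 6435·t and substitute into x ≡ 11 (mod 16): 6435·t ≡ 11 − 1564 = -1553 (mod 16).
    Reduce coefficients mod 16: 3·t ≡ 15 (mod 16).
    The inverse of 3 mod 16 is 11 (since 3·11 = 33 = 2·16 + 1), so t ≡ 11·15 = 165 ≡ 5 (mod 16).
    Then x = 1564 + 6435·5 = 33739, valid modulo lcm(6435, 16) = 102960: x ≡ 33739 (mod 102960).
Verify against each original: 33739 mod 5 = 4, 33739 mod 13 = 4, 33739 mod 11 = 2, 33739 mod 9 = 7, 33739 mod 16 = 11.

x ≡ 33739 (mod 102960).


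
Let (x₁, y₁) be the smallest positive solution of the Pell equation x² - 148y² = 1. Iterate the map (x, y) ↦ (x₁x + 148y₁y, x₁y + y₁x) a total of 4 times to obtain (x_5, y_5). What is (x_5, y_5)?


Step 1: Find the fundamental solution (x₁, y₁) of x² - 148y² = 1.
  Expand √148 as a continued fraction. a₀ = ⌊√148⌋ = 12; iterate m_{k+1} = d_k·a_k − m_k, d_{k+1} = (148 − m_{k+1}²)/d_k, a_{k+1} = ⌊(a₀ + m_{k+1})/d_{k+1}⌋ (starting m₀ = 0, d₀ = 1), with convergents p_k = a_k·p_{k-1} + p_{k-2}, q_k = a_k·q_{k-1} + q_{k-2} (p₋₁ = 1, q₋₁ = 0):
  k = 0: a₀ = 12; p₀/q₀ = 12/1; p₀² − 148·q₀² = 144 − 148 = -4.
  k = 1: m = 12, d = 4, a = ⌊(12 + 12)/4⌋ = 6; p/q = (6·12 + 1)/(6·1 + 0) = 73/6; p² − 148·q² = 5329 − 5328 = 1.
  The first convergent with p² − 148·q² = 1 gives the fundamental solution (x₁, y₁) = (73, 6).
Step 2: Apply the recurrence (x_{n+1}, y_{n+1}) = (x₁x_n + 148y₁y_n, x₁y_n + y₁x_n) repeatedly.
  From (x_1, y_1) = (73, 6): x_2 = 73·73 + 148·6·6 = 10657; y_2 = 73·6 + 6·73 = 876.
  From (x_2, y_2) = (10657, 876): x_3 = 73·10657 + 148·6·876 = 1555849; y_3 = 73·876 + 6·10657 = 127890.
  From (x_3, y_3) = (1555849, 127890): x_4 = 73·1555849 + 148·6·127890 = 227143297; y_4 = 73·127890 + 6·1555849 = 18671064.
  From (x_4, y_4) = (227143297, 18671064): x_5 = 73·227143297 + 148·6·18671064 = 33161365513; y_5 = 73·18671064 + 6·227143297 = 2725847454.
Step 3: Verify x_5² - 148·y_5² = 1099676162686785753169 - 1099676162686785753168 = 1 (should be 1). ✓

(x_1, y_1) = (73, 6); (x_5, y_5) = (33161365513, 2725847454).


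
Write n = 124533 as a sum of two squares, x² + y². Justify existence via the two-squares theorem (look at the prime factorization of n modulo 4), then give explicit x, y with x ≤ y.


Step 1: Factor n = 124533 = 3^2 · 101 · 137.
Step 2: Check the mod-4 condition on each prime factor: 3 ≡ 3 (mod 4), exponent 2 (must be even); 101 ≡ 1 (mod 4), exponent 1; 137 ≡ 1 (mod 4), exponent 1.
All primes ≡ 3 (mod 4) appear to even exponent (or don't appear), so by the two-squares theorem n IS expressible as a sum of two squares.
Step 3: Build a representation. Group n = k² · m with k = 3 and m = 101 · 137 = 13837 (a product of primes ≡ 1 (mod 4)); a representation of m scales to one of n via (k·x)² + (k·y)² = k²(x² + y²). Each prime p ≡ 1 (mod 4) is itself a sum of two squares; find a² by testing p − a² for a perfect square:
  101: 101 − 1² = 100 = 10² ⇒ 101 = 1² + 10².
  137: 137 − 1² = 136, 137 − 2² = 133, 137 − 3² = 128, 137 − 4² = 121 = 11² ⇒ 137 = 4² + 11².
  Combine using the Brahmagupta–Fibonacci identity (a² + b²)(c² + d²) = (ac − bd)² + (ad + bc)² = (ac + bd)² + (ad − bc)²:
  101 · 137 = 13837: from (1² + 10²)(4² + 11²), take (1·4 − 10·11, 1·11 + 10·4) = (4 − 110, 11 + 40) = (-106, 51); dropping signs (only squares matter) gives (106, 51); check 106² + 51² = 11236 + 2601 = 13837 ✓.
  Scale by k = 3: (3·106, 3·51) = (318, 153).
Step 4: Order so x ≤ y and verify: 153² + 318² = 23409 + 101124 = 124533 = n. ✓

n = 124533 = 153² + 318² (one valid representation with x ≤ y).


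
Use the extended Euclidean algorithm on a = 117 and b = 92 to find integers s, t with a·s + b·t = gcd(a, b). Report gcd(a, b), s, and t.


Euclidean algorithm on (117, 92) — divide until remainder is 0:
  117 = 1 · 92 + 25
  92 = 3 · 25 + 17
  25 = 1 · 17 + 8
  17 = 2 · 8 + 1
  8 = 8 · 1 + 0
gcd(117, 92) = 1.
Track Bezout coefficients alongside the remainders: start with r₀ = 117 = a·1 + b·0 (s = 1, t = 0) and r₁ = 92 = a·0 + b·1 (s = 0, t = 1); each new remainder r_{k+1} = r_{k-1} − q_k·r_k inherits s_{k+1} = s_{k-1} − q_k·s_k, t_{k+1} = t_{k-1} − q_k·t_k, so r_k = a·s_k + b·t_k at every step:
  q = 1: r = 25, s = 1 − 1·0 = 1, t = 0 − 1·1 = -1  (check: 117·1 + 92·(-1) = 25)
  q = 3: r = 17, s = 0 − 3·1 = -3, t = 1 − 3·(-1) = 4  (check: 117·(-3) + 92·4 = 17)
  q = 1: r = 8, s = 1 − 1·(-3) = 4, t = -1 − 1·4 = -5  (check: 117·4 + 92·(-5) = 8)
  q = 2: r = 1, s = -3 − 2·4 = -11, t = 4 − 2·(-5) = 14  (check: 117·(-11) + 92·14 = 1)
The row with r = 1 (the gcd) gives the Bezout coefficients s = -11, t = 14.
Result: 117 · (-11) + 92 · (14) = 1.

gcd(117, 92) = 1; s = -11, t = 14 (check: 117·(-11) + 92·14 = 1).
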